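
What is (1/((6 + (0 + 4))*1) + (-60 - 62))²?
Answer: 1485961/100 ≈ 14860.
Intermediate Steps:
(1/((6 + (0 + 4))*1) + (-60 - 62))² = (1/((6 + 4)*1) - 122)² = (1/(10*1) - 122)² = (1/10 - 122)² = (⅒ - 122)² = (-1219/10)² = 1485961/100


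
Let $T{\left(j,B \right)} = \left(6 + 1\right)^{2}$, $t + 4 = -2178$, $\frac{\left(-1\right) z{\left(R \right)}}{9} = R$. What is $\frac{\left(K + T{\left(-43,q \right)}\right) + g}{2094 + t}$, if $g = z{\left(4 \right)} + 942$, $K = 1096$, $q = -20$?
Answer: $- \frac{2051}{88} \approx -23.307$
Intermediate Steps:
$z{\left(R \right)} = - 9 R$
$t = -2182$ ($t = -4 - 2178 = -2182$)
$T{\left(j,B \right)} = 49$ ($T{\left(j,B \right)} = 7^{2} = 49$)
$g = 906$ ($g = \left(-9\right) 4 + 942 = -36 + 942 = 906$)
$\frac{\left(K + T{\left(-43,q \right)}\right) + g}{2094 + t} = \frac{\left(1096 + 49\right) + 906}{2094 - 2182} = \frac{1145 + 906}{-88} = 2051 \left(- \frac{1}{88}\right) = - \frac{2051}{88}$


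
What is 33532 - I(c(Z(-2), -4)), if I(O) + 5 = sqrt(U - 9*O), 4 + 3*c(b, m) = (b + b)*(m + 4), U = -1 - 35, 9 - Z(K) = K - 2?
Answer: 33537 - 2*I*sqrt(6) ≈ 33537.0 - 4.899*I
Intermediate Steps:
Z(K) = 11 - K (Z(K) = 9 - (K - 2) = 9 - (-2 + K) = 9 + (2 - K) = 11 - K)
U = -36
c(b, m) = -4/3 + 2*b*(4 + m)/3 (c(b, m) = -4/3 + ((b + b)*(m + 4))/3 = -4/3 + ((2*b)*(4 + m))/3 = -4/3 + (2*b*(4 + m))/3 = -4/3 + 2*b*(4 + m)/3)
I(O) = -5 + sqrt(-36 - 9*O)
33532 - I(c(Z(-2), -4)) = 33532 - (-5 + 3*sqrt(-4 - (-4/3 + 8*(11 - 1*(-2))/3 + (2/3)*(11 - 1*(-2))*(-4)))) = 33532 - (-5 + 3*sqrt(-4 - (-4/3 + 8*(11 + 2)/3 + (2/3)*(11 + 2)*(-4)))) = 33532 - (-5 + 3*sqrt(-4 - (-4/3 + (8/3)*13 + (2/3)*13*(-4)))) = 33532 - (-5 + 3*sqrt(-4 - (-4/3 + 104/3 - 104/3))) = 33532 - (-5 + 3*sqrt(-4 - 1*(-4/3))) = 33532 - (-5 + 3*sqrt(-4 + 4/3)) = 33532 - (-5 + 3*sqrt(-8/3)) = 33532 - (-5 + 3*(2*I*sqrt(6)/3)) = 33532 - (-5 + 2*I*sqrt(6)) = 33532 + (5 - 2*I*sqrt(6)) = 33537 - 2*I*sqrt(6)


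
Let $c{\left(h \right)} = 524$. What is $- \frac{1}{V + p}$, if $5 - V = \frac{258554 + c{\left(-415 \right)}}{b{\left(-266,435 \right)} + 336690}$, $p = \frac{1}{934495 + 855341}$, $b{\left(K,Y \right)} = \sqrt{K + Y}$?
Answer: $- \frac{602643150708}{2549508959035} \approx -0.23638$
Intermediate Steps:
$p = \frac{1}{1789836} \approx 5.5871 \cdot 10^{-7}$
$V = \frac{1424437}{336703}$ ($V = 5 - \frac{258554 + 524}{\sqrt{-266 + 435} + 336690} = 5 - \frac{259078}{\sqrt{169} + 336690} = 5 - \frac{259078}{13 + 336690} = 5 - \frac{259078}{336703} = \frac{1424437}{336703} \approx 4.2305$)
$- \frac{1}{V + p} = - \frac{1}{\frac{1424437}{336703} + \frac{1}{1789836}} = - \frac{1}{\frac{2549508959035}{602643150708}} = \left(-1\right) \frac{602643150708}{2549508959035} = - \frac{602643150708}{2549508959035}$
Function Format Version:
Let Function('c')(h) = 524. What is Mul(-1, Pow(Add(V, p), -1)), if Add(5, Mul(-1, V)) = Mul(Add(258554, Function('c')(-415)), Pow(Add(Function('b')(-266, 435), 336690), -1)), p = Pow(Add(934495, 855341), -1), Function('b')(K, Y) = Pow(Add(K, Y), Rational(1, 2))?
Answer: Rational(-602643150708, 2549508959035) ≈ -0.23638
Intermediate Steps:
p = Rational(1, 1789836) (p = Pow(1789836, -1) = Rational(1, 1789836) ≈ 5.5871e-7)
V = Rational(1424437, 336703) (V = Add(5, Mul(-1, Mul(Add(258554, 524), Pow(Add(Pow(Add(-266, 435), Rational(1, 2)), 336690), -1)))) = Add(5, Mul(-1, Mul(259078, Pow(Add(Pow(169, Rational(1, 2)), 336690), -1)))) = Add(5, Mul(-1, Mul(259078, Pow(Add(13, 336690), -1)))) = Add(5, Mul(-1, Mul(259078, Pow(336703, -1)))) = Add(5, Mul(-1, Mul(259078, Rational(1, 336703)))) = Add(5, Mul(-1, Rational(259078, 336703))) = Add(5, Rational(-259078, 336703)) = Rational(1424437, 336703) ≈ 4.2305)
Mul(-1, Pow(Add(V, p), -1)) = Mul(-1, Pow(Add(Rational(1424437, 336703), Rational(1, 1789836)), -1)) = Mul(-1, Pow(Rational(2549508959035, 602643150708), -1)) = Mul(-1, Rational(602643150708, 2549508959035)) = Rational(-602643150708, 2549508959035)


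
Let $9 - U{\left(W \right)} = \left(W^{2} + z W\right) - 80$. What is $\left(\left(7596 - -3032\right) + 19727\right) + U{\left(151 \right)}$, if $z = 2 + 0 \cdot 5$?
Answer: $7341$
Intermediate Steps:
$z = 2$ ($z = 2 + 0 = 2$)
$U{\left(W \right)} = 89 - W^{2} - 2 W$ ($U{\left(W \right)} = 9 - \left(\left(W^{2} + 2 W\right) - 80\right) = 9 - \left(-80 + W^{2} + 2 W\right) = 89 - W^{2} - 2 W$)
$\left(\left(7596 - -3032\right) + 19727\right) + U{\left(151 \right)} = \left(\left(7596 - -3032\right) + 19727\right) - 23014 = \left(\left(7596 + 3032\right) + 19727\right) - 23014 = \left(10628 + 19727\right) - 23014 = 30355 - 23014 = 7341$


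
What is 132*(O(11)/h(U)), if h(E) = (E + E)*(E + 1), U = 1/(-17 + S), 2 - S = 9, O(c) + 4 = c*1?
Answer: -266112/23 ≈ -11570.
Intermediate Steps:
O(c) = -4 + c (O(c) = -4 + c*1 = -4 + c)
S = -7 (S = 2 - 1*9 = 2 - 9 = -7)
U = -1/24 (U = 1/(-17 - 7) = 1/(-24) = -1/24 ≈ -0.041667)
h(E) = 2*E*(1 + E) (h(E) = (2*E)*(1 + E) = 2*E*(1 + E))
132*(O(11)/h(U)) = 132*((-4 + 11)/((2*(-1/24)*(1 - 1/24)))) = 132*(7/((2*(-1/24)*(23/24)))) = 132*(7/(-23/288)) = 132*(7*(-288/23)) = 132*(-2016/23) = -266112/23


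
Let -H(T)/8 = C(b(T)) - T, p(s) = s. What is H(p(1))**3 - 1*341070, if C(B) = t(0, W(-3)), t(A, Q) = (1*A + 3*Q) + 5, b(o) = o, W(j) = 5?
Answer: -3852878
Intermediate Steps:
t(A, Q) = 5 + A + 3*Q (t(A, Q) = (A + 3*Q) + 5 = 5 + A + 3*Q)
C(B) = 20 (C(B) = 5 + 0 + 3*5 = 5 + 0 + 15 = 20)
H(T) = -160 + 8*T (H(T) = -8*(20 - T) = -160 + 8*T)
H(p(1))**3 - 1*341070 = (-160 + 8*1)**3 - 1*341070 = (-160 + 8)**3 - 341070 = (-152)**3 - 341070 = -3511808 - 341070 = -3852878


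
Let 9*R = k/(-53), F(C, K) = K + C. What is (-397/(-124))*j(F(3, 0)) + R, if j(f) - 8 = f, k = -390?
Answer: 710473/19716 ≈ 36.035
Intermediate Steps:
F(C, K) = C + K
j(f) = 8 + f
R = 130/159 (R = (-390/(-53))/9 = (-390*(-1/53))/9 = (1/9)*(390/53) = 130/159 ≈ 0.81761)
(-397/(-124))*j(F(3, 0)) + R = (-397/(-124))*(8 + (3 + 0)) + 130/159 = (-397*(-1/124))*(8 + 3) + 130/159 = (397/124)*11 + 130/159 = 4367/124 + 130/159 = 710473/19716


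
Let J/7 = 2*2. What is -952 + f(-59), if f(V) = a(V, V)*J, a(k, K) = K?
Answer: -2604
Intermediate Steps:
J = 28 (J = 7*(2*2) = 7*4 = 28)
f(V) = 28*V (f(V) = V*28 = 28*V)
-952 + f(-59) = -952 + 28*(-59) = -952 - 1652 = -2604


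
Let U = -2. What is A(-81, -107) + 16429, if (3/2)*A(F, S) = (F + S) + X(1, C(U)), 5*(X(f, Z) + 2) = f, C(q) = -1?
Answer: 244537/15 ≈ 16302.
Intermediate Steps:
X(f, Z) = -2 + f/5
A(F, S) = -6/5 + 2*F/3 + 2*S/3 (A(F, S) = 2*((F + S) + (-2 + (⅕)*1))/3 = 2*((F + S) + (-2 + ⅕))/3 = 2*((F + S) - 9/5)/3 = 2*(-9/5 + F + S)/3 = -6/5 + 2*F/3 + 2*S/3)
A(-81, -107) + 16429 = (-6/5 + (⅔)*(-81) + (⅔)*(-107)) + 16429 = (-6/5 - 54 - 214/3) + 16429 = -1898/15 + 16429 = 244537/15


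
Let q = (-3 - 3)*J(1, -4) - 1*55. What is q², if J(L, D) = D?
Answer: 961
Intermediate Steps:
q = -31 (q = (-3 - 3)*(-4) - 1*55 = -6*(-4) - 55 = 24 - 55 = -31)
q² = (-31)² = 961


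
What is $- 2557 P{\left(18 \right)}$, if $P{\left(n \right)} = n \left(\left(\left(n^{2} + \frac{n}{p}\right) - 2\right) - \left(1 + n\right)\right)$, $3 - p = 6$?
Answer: $-13669722$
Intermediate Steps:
$p = -3$ ($p = 3 - 6 = -3$)
$P{\left(n \right)} = n \left(-3 + n^{2} - \frac{4 n}{3}\right)$ ($P{\left(n \right)} = n \left(\left(\left(n^{2} + \frac{n}{-3}\right) - 2\right) - \left(1 + n\right)\right) = n \left(\left(\left(n^{2} - \frac{n}{3}\right) - 2\right) - \left(1 + n\right)\right) = n \left(\left(-2 + n^{2} - \frac{n}{3}\right) - \left(1 + n\right)\right) = n \left(-3 + n^{2} - \frac{4 n}{3}\right)$)
$- 2557 P{\left(18 \right)} = - 2557 \cdot \frac{1}{3} \cdot 18 \left(-9 - 72 + 3 \cdot 18^{2}\right) = - 2557 \cdot \frac{1}{3} \cdot 18 \left(-9 - 72 + 3 \cdot 324\right) = - 2557 \cdot \frac{1}{3} \cdot 18 \left(-9 - 72 + 972\right) = - 2557 \cdot \frac{1}{3} \cdot 18 \cdot 891 = \left(-2557\right) 5346 = -13669722$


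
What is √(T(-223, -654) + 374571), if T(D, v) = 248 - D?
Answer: √375042 ≈ 612.41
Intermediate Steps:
√(T(-223, -654) + 374571) = √((248 - 1*(-223)) + 374571) = √((248 + 223) + 374571) = √(471 + 374571) = √375042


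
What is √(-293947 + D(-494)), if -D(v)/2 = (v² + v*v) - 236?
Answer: I*√1269619 ≈ 1126.8*I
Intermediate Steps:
D(v) = 472 - 4*v² (D(v) = -2*((v² + v*v) - 236) = -2*((v² + v²) - 236) = -2*(2*v² - 236) = -2*(-236 + 2*v²) = 472 - 4*v²)
√(-293947 + D(-494)) = √(-293947 + (472 - 4*(-494)²)) = √(-293947 + (472 - 4*244036)) = √(-293947 + (472 - 976144)) = √(-293947 - 975672) = √(-1269619) = I*√1269619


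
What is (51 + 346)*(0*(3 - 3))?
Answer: 0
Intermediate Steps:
(51 + 346)*(0*(3 - 3)) = 397*(0*0) = 397*0 = 0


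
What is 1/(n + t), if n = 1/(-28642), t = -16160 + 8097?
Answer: -28642/230940447 ≈ -0.00012402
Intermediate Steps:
t = -8063
n = -1/28642 ≈ -3.4914e-5
1/(n + t) = 1/(-1/28642 - 8063) = 1/(-230940447/28642) = -28642/230940447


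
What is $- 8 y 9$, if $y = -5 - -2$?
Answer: $216$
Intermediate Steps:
$y = -3$ ($y = -5 + 2 = -3$)
$- 8 y 9 = \left(-8\right) \left(-3\right) 9 = 24 \cdot 9 = 216$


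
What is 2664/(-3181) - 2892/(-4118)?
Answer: -885450/6549679 ≈ -0.13519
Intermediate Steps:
2664/(-3181) - 2892/(-4118) = 2664*(-1/3181) - 2892*(-1/4118) = -2664/3181 + 1446/2059 = -885450/6549679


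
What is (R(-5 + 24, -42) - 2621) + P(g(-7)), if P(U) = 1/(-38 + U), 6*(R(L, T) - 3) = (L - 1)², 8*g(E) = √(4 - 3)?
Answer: -776900/303 ≈ -2564.0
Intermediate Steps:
g(E) = ⅛ (g(E) = √(4 - 3)/8 = √1/8 = (⅛)*1 = ⅛)
R(L, T) = 3 + (-1 + L)²/6 (R(L, T) = 3 + (L - 1)²/6 = 3 + (-1 + L)²/6)
(R(-5 + 24, -42) - 2621) + P(g(-7)) = ((3 + (-1 + (-5 + 24))²/6) - 2621) + 1/(-38 + ⅛) = ((3 + (-1 + 19)²/6) - 2621) + 1/(-303/8) = ((3 + (⅙)*18²) - 2621) - 8/303 = ((3 + (⅙)*324) - 2621) - 8/303 = ((3 + 54) - 2621) - 8/303 = (57 - 2621) - 8/303 = -2564 - 8/303 = -776900/303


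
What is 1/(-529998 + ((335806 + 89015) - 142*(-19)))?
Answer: -1/102479 ≈ -9.7581e-6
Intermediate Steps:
1/(-529998 + ((335806 + 89015) - 142*(-19))) = 1/(-529998 + (424821 + 2698)) = 1/(-529998 + 427519) = 1/(-102479) = -1/102479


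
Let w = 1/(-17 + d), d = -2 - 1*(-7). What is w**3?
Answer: -1/1728 ≈ -0.00057870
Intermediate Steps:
d = 5 (d = -2 + 7 = 5)
w = -1/12 (w = 1/(-17 + 5) = 1/(-12) = -1/12 ≈ -0.083333)
w**3 = (-1/12)**3 = -1/1728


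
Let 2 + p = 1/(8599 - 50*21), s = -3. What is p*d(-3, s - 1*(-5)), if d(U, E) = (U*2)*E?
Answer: 181164/7549 ≈ 23.998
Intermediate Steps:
d(U, E) = 2*E*U (d(U, E) = (2*U)*E = 2*E*U)
p = -15097/7549 (p = -2 + 1/(8599 - 50*21) = -2 + 1/(8599 - 1050) = -2 + 1/7549 = -15097/7549 ≈ -1.9999)
p*d(-3, s - 1*(-5)) = -30194*(-3 - 1*(-5))*(-3)/7549 = -30194*(-3 + 5)*(-3)/7549 = -30194*2*(-3)/7549 = -15097/7549*(-12) = 181164/7549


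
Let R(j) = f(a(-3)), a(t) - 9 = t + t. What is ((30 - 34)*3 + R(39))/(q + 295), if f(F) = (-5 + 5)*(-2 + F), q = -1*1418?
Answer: 12/1123 ≈ 0.010686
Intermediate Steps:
a(t) = 9 + 2*t (a(t) = 9 + (t + t) = 9 + 2*t)
q = -1418
f(F) = 0 (f(F) = 0*(-2 + F) = 0)
R(j) = 0
((30 - 34)*3 + R(39))/(q + 295) = ((30 - 34)*3 + 0)/(-1418 + 295) = (-4*3 + 0)/(-1123) = (-12 + 0)*(-1/1123) = -12*(-1/1123) = 12/1123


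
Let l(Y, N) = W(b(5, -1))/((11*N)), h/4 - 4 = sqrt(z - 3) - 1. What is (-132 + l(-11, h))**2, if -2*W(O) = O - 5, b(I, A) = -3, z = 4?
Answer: 33721249/1936 ≈ 17418.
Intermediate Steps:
W(O) = 5/2 - O/2 (W(O) = -(O - 5)/2 = -(-5 + O)/2 = 5/2 - O/2)
h = 16 (h = 16 + 4*(sqrt(4 - 3) - 1) = 16 + 4*(sqrt(1) - 1) = 16 + 4*(1 - 1) = 16 + 4*0 = 16 + 0 = 16)
l(Y, N) = 4/(11*N) (l(Y, N) = (5/2 - 1/2*(-3))/((11*N)) = (5/2 + 3/2)*(1/(11*N)) = 4*(1/(11*N)) = 4/(11*N))
(-132 + l(-11, h))**2 = (-132 + (4/11)/16)**2 = (-132 + (4/11)*(1/16))**2 = (-132 + 1/44)**2 = (-5807/44)**2 = 33721249/1936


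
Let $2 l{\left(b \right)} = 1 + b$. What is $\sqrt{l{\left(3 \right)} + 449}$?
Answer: $\sqrt{451} \approx 21.237$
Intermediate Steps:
$l{\left(b \right)} = \frac{1}{2} + \frac{b}{2}$ ($l{\left(b \right)} = \frac{1 + b}{2} = \frac{1}{2} + \frac{b}{2}$)
$\sqrt{l{\left(3 \right)} + 449} = \sqrt{\left(\frac{1}{2} + \frac{1}{2} \cdot 3\right) + 449} = \sqrt{\left(\frac{1}{2} + \frac{3}{2}\right) + 449} = \sqrt{2 + 449} = \sqrt{451}$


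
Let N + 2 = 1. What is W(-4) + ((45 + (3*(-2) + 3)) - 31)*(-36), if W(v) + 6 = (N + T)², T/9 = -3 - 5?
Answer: 4927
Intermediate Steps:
T = -72 (T = 9*(-3 - 5) = 9*(-8) = -72)
N = -1 (N = -2 + 1 = -1)
W(v) = 5323 (W(v) = -6 + (-1 - 72)² = -6 + (-73)² = -6 + 5329 = 5323)
W(-4) + ((45 + (3*(-2) + 3)) - 31)*(-36) = 5323 + ((45 + (3*(-2) + 3)) - 31)*(-36) = 5323 + ((45 + (-6 + 3)) - 31)*(-36) = 5323 + ((45 - 3) - 31)*(-36) = 5323 + (42 - 31)*(-36) = 5323 + 11*(-36) = 5323 - 396 = 4927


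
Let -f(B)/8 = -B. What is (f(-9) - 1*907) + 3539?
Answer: 2560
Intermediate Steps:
f(B) = 8*B (f(B) = -(-8)*B = 8*B)
(f(-9) - 1*907) + 3539 = (8*(-9) - 1*907) + 3539 = (-72 - 907) + 3539 = -979 + 3539 = 2560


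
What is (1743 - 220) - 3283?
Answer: -1760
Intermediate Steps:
(1743 - 220) - 3283 = 1523 - 3283 = -1760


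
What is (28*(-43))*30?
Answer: -36120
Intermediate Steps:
(28*(-43))*30 = -1204*30 = -36120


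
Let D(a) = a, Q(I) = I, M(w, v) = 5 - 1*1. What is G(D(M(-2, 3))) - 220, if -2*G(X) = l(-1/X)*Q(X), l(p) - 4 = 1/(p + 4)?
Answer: -3428/15 ≈ -228.53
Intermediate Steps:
M(w, v) = 4 (M(w, v) = 5 - 1 = 4)
l(p) = 4 + 1/(4 + p) (l(p) = 4 + 1/(p + 4) = 4 + 1/(4 + p))
G(X) = -X*(17 - 4/X)/(2*(4 - 1/X)) (G(X) = -(17 + 4*(-1/X))/(4 - 1/X)*X/2 = -(17 - 4/X)/(4 - 1/X)*X/2 = -X*(17 - 4/X)/(2*(4 - 1/X)))
G(D(M(-2, 3))) - 220 = (½)*4*(4 - 17*4)/(-1 + 4*4) - 220 = (½)*4*(4 - 68)/(-1 + 16) - 220 = (½)*4*(-64)/15 - 220 = (½)*4*(1/15)*(-64) - 220 = -128/15 - 220 = -3428/15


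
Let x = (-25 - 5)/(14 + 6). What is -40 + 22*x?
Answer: -73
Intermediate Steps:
x = -3/2 (x = -30/20 = -30*1/20 = -3/2 ≈ -1.5000)
-40 + 22*x = -40 + 22*(-3/2) = -40 - 33 = -73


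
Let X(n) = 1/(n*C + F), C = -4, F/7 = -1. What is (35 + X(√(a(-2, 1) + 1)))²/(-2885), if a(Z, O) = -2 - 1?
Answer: 16*(-4270*√2 + 1271*I)/(2885*(-17*I + 56*√2)) ≈ -0.42251 - 0.0016903*I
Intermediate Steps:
a(Z, O) = -3
F = -7 (F = 7*(-1) = -7)
X(n) = 1/(-7 - 4*n) (X(n) = 1/(n*(-4) - 7) = 1/(-4*n - 7) = 1/(-7 - 4*n))
(35 + X(√(a(-2, 1) + 1)))²/(-2885) = (35 - 1/(7 + 4*√(-3 + 1)))²/(-2885) = (35 - 1/(7 + 4*√(-2)))²*(-1/2885) = (35 - 1/(7 + 4*(I*√2)))²*(-1/2885) = (35 - 1/(7 + 4*I*√2))²*(-1/2885) = -(35 - 1/(7 + 4*I*√2))²/2885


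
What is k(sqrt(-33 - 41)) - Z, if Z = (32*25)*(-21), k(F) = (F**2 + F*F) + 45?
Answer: 16697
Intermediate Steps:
k(F) = 45 + 2*F**2 (k(F) = (F**2 + F**2) + 45 = 2*F**2 + 45 = 45 + 2*F**2)
Z = -16800 (Z = 800*(-21) = -16800)
k(sqrt(-33 - 41)) - Z = (45 + 2*(sqrt(-33 - 41))**2) - 1*(-16800) = (45 + 2*(sqrt(-74))**2) + 16800 = (45 + 2*(I*sqrt(74))**2) + 16800 = (45 + 2*(-74)) + 16800 = (45 - 148) + 16800 = -103 + 16800 = 16697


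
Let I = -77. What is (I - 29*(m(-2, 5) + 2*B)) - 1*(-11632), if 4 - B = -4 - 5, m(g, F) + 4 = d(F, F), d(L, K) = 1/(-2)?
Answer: 21863/2 ≈ 10932.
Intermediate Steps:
d(L, K) = -½
m(g, F) = -9/2 (m(g, F) = -4 - ½ = -9/2)
B = 13 (B = 4 - (-4 - 5) = 4 - 1*(-9) = 4 + 9 = 13)
(I - 29*(m(-2, 5) + 2*B)) - 1*(-11632) = (-77 - 29*(-9/2 + 2*13)) - 1*(-11632) = (-77 - 29*(-9/2 + 26)) + 11632 = (-77 - 29*43/2) + 11632 = (-77 - 1247/2) + 11632 = -1401/2 + 11632 = 21863/2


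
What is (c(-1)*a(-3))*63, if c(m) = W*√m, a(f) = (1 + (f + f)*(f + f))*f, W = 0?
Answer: 0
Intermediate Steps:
a(f) = f*(1 + 4*f²) (a(f) = (1 + (2*f)*(2*f))*f = (1 + 4*f²)*f = f*(1 + 4*f²))
c(m) = 0 (c(m) = 0*√m = 0)
(c(-1)*a(-3))*63 = (0*(-3 + 4*(-3)³))*63 = (0*(-3 + 4*(-27)))*63 = (0*(-3 - 108))*63 = (0*(-111))*63 = 0*63 = 0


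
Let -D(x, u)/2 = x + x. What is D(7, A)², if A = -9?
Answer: 784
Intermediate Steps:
D(x, u) = -4*x (D(x, u) = -2*(x + x) = -4*x)
D(7, A)² = (-4*7)² = (-28)² = 784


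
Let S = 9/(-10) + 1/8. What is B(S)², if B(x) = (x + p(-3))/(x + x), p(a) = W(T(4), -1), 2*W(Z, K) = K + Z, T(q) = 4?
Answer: 841/3844 ≈ 0.21878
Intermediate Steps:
W(Z, K) = K/2 + Z/2 (W(Z, K) = (K + Z)/2 = K/2 + Z/2)
S = -31/40 (S = 9*(-⅒) + 1*(⅛) = -9/10 + ⅛ = -31/40 ≈ -0.77500)
p(a) = 3/2 (p(a) = (½)*(-1) + (½)*4 = -½ + 2 = 3/2)
B(x) = (3/2 + x)/(2*x) (B(x) = (x + 3/2)/(x + x) = (3/2 + x)/((2*x)) = (3/2 + x)*(1/(2*x)) = (3/2 + x)/(2*x))
B(S)² = ((3 + 2*(-31/40))/(4*(-31/40)))² = ((¼)*(-40/31)*(3 - 31/20))² = ((¼)*(-40/31)*(29/20))² = (-29/62)² = 841/3844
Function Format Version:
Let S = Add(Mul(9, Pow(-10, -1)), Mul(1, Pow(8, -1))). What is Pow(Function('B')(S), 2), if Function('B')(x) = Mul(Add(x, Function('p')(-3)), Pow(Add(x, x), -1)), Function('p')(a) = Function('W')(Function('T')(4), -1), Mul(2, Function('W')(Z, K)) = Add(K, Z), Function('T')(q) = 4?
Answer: Rational(841, 3844) ≈ 0.21878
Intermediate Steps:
Function('W')(Z, K) = Add(Mul(Rational(1, 2), K), Mul(Rational(1, 2), Z)) (Function('W')(Z, K) = Mul(Rational(1, 2), Add(K, Z)) = Add(Mul(Rational(1, 2), K), Mul(Rational(1, 2), Z)))
S = Rational(-31, 40) (S = Add(Mul(9, Rational(-1, 10)), Mul(1, Rational(1, 8))) = Add(Rational(-9, 10), Rational(1, 8)) = Rational(-31, 40) ≈ -0.77500)
Function('p')(a) = Rational(3, 2) (Function('p')(a) = Add(Mul(Rational(1, 2), -1), Mul(Rational(1, 2), 4)) = Add(Rational(-1, 2), 2) = Rational(3, 2))
Function('B')(x) = Mul(Rational(1, 2), Pow(x, -1), Add(Rational(3, 2), x)) (Function('B')(x) = Mul(Add(x, Rational(3, 2)), Pow(Add(x, x), -1)) = Mul(Add(Rational(3, 2), x), Pow(Mul(2, x), -1)) = Mul(Add(Rational(3, 2), x), Mul(Rational(1, 2), Pow(x, -1))) = Mul(Rational(1, 2), Pow(x, -1), Add(Rational(3, 2), x)))
Pow(Function('B')(S), 2) = Pow(Mul(Rational(1, 4), Pow(Rational(-31, 40), -1), Add(3, Mul(2, Rational(-31, 40)))), 2) = Pow(Mul(Rational(1, 4), Rational(-40, 31), Add(3, Rational(-31, 20))), 2) = Pow(Mul(Rational(1, 4), Rational(-40, 31), Rational(29, 20)), 2) = Pow(Rational(-29, 62), 2) = Rational(841, 3844)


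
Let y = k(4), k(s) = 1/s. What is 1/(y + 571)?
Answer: 4/2285 ≈ 0.0017505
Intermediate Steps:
y = ¼ (y = 1/4 = ¼ ≈ 0.25000)
1/(y + 571) = 1/(¼ + 571) = 1/(2285/4) = 4/2285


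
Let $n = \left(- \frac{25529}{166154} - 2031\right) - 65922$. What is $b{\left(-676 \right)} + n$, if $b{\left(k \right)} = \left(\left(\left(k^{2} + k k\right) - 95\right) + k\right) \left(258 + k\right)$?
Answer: $- \frac{63433877203623}{166154} \approx -3.8178 \cdot 10^{8}$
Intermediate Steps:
$n = - \frac{11290688291}{166154}$ ($n = \left(\left(-25529\right) \frac{1}{166154} - 2031\right) - 65922 = \left(- \frac{25529}{166154} - 2031\right) - 65922 = - \frac{337484303}{166154} - 65922 = - \frac{11290688291}{166154} \approx -67953.0$)
$b{\left(k \right)} = \left(258 + k\right) \left(-95 + k + 2 k^{2}\right)$ ($b{\left(k \right)} = \left(\left(\left(k^{2} + k^{2}\right) - 95\right) + k\right) \left(258 + k\right) = \left(\left(2 k^{2} - 95\right) + k\right) \left(258 + k\right) = \left(\left(-95 + 2 k^{2}\right) + k\right) \left(258 + k\right) = \left(-95 + k + 2 k^{2}\right) \left(258 + k\right) = \left(258 + k\right) \left(-95 + k + 2 k^{2}\right)$)
$b{\left(-676 \right)} + n = \left(-24510 + 2 \left(-676\right)^{3} + 163 \left(-676\right) + 517 \left(-676\right)^{2}\right) - \frac{11290688291}{166154} = \left(-24510 + 2 \left(-308915776\right) - 110188 + 517 \cdot 456976\right) - \frac{11290688291}{166154} = \left(-24510 - 617831552 - 110188 + 236256592\right) - \frac{11290688291}{166154} = -381709658 - \frac{11290688291}{166154} = - \frac{63433877203623}{166154}$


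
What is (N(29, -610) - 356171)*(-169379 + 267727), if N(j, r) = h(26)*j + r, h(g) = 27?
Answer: -35011691304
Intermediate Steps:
N(j, r) = r + 27*j (N(j, r) = 27*j + r = r + 27*j)
(N(29, -610) - 356171)*(-169379 + 267727) = ((-610 + 27*29) - 356171)*(-169379 + 267727) = ((-610 + 783) - 356171)*98348 = (173 - 356171)*98348 = -355998*98348 = -35011691304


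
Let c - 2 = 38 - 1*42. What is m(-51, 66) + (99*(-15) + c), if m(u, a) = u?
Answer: -1538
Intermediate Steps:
c = -2 (c = 2 + (38 - 1*42) = 2 + (38 - 42) = 2 - 4 = -2)
m(-51, 66) + (99*(-15) + c) = -51 + (99*(-15) - 2) = -51 + (-1485 - 2) = -51 - 1487 = -1538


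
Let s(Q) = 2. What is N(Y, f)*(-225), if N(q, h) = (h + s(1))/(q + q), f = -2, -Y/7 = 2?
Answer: 0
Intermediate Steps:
Y = -14 (Y = -7*2 = -14)
N(q, h) = (2 + h)/(2*q) (N(q, h) = (h + 2)/(q + q) = (2 + h)/((2*q)) = (2 + h)*(1/(2*q)) = (2 + h)/(2*q))
N(Y, f)*(-225) = ((1/2)*(2 - 2)/(-14))*(-225) = ((1/2)*(-1/14)*0)*(-225) = 0*(-225) = 0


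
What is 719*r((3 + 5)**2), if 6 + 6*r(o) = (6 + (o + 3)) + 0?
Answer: 48173/6 ≈ 8028.8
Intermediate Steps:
r(o) = 1/2 + o/6 (r(o) = -1 + ((6 + (o + 3)) + 0)/6 = -1 + ((6 + (3 + o)) + 0)/6 = -1 + ((9 + o) + 0)/6 = -1 + (9 + o)/6 = -1 + (3/2 + o/6) = 1/2 + o/6)
719*r((3 + 5)**2) = 719*(1/2 + (3 + 5)**2/6) = 719*(1/2 + (1/6)*8**2) = 719*(1/2 + (1/6)*64) = 719*(1/2 + 32/3) = 719*(67/6) = 48173/6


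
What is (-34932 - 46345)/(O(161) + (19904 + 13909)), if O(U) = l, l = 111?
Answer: -81277/33924 ≈ -2.3959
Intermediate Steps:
O(U) = 111
(-34932 - 46345)/(O(161) + (19904 + 13909)) = (-34932 - 46345)/(111 + (19904 + 13909)) = -81277/(111 + 33813) = -81277/33924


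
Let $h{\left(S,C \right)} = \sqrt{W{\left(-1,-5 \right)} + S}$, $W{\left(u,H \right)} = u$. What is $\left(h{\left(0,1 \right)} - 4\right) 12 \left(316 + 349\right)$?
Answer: $-31920 + 7980 i \approx -31920.0 + 7980.0 i$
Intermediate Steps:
$h{\left(S,C \right)} = \sqrt{-1 + S}$
$\left(h{\left(0,1 \right)} - 4\right) 12 \left(316 + 349\right) = \left(\sqrt{-1 + 0} - 4\right) 12 \left(316 + 349\right) = \left(\sqrt{-1} - 4\right) 12 \cdot 665 = \left(i - 4\right) 12 \cdot 665 = \left(-4 + i\right) 12 \cdot 665 = \left(-48 + 12 i\right) 665 = -31920 + 7980 i$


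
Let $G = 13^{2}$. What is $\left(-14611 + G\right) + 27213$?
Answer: $12771$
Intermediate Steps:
$G = 169$
$\left(-14611 + G\right) + 27213 = \left(-14611 + 169\right) + 27213 = -14442 + 27213 = 12771$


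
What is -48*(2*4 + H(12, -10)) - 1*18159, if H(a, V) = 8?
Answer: -18927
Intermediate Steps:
-48*(2*4 + H(12, -10)) - 1*18159 = -48*(2*4 + 8) - 1*18159 = -48*(8 + 8) - 18159 = -48*16 - 18159 = -768 - 18159 = -18927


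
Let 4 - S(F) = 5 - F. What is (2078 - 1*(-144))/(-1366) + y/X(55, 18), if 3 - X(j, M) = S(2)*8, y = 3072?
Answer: -2103731/3415 ≈ -616.03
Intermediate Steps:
S(F) = -1 + F (S(F) = 4 - (5 - F) = 4 + (-5 + F) = -1 + F)
X(j, M) = -5 (X(j, M) = 3 - (-1 + 2)*8 = 3 - 8 = -5)
(2078 - 1*(-144))/(-1366) + y/X(55, 18) = (2078 - 1*(-144))/(-1366) + 3072/(-5) = (2078 + 144)*(-1/1366) + 3072*(-⅕) = 2222*(-1/1366) - 3072/5 = -1111/683 - 3072/5 = -2103731/3415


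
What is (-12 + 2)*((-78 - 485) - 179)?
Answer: 7420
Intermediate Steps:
(-12 + 2)*((-78 - 485) - 179) = -10*(-563 - 179) = -10*(-742) = 7420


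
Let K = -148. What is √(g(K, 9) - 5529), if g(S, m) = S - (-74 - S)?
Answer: 9*I*√71 ≈ 75.835*I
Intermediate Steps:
g(S, m) = 74 + 2*S (g(S, m) = S + (74 + S) = 74 + 2*S)
√(g(K, 9) - 5529) = √((74 + 2*(-148)) - 5529) = √((74 - 296) - 5529) = √(-222 - 5529) = √(-5751) = 9*I*√71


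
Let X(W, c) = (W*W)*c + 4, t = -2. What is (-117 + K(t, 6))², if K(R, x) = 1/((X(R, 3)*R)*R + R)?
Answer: 52606009/3844 ≈ 13685.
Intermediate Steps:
X(W, c) = 4 + c*W² (X(W, c) = W²*c + 4 = c*W² + 4 = 4 + c*W²)
K(R, x) = 1/(R + R²*(4 + 3*R²)) (K(R, x) = 1/(((4 + 3*R²)*R)*R + R) = 1/((R*(4 + 3*R²))*R + R) = 1/(R²*(4 + 3*R²) + R) = 1/(R + R²*(4 + 3*R²)))
(-117 + K(t, 6))² = (-117 + 1/((-2)*(1 - 2*(4 + 3*(-2)²))))² = (-117 - 1/(2*(1 - 2*(4 + 3*4))))² = (-117 - 1/(2*(1 - 2*(4 + 12))))² = (-117 - 1/(2*(1 - 2*16)))² = (-117 - 1/(2*(1 - 32)))² = (-117 - ½/(-31))² = (-117 - ½*(-1/31))² = (-117 + 1/62)² = (-7253/62)² = 52606009/3844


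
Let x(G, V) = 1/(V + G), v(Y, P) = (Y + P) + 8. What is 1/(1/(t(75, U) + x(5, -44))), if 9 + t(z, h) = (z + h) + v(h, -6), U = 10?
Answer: 3431/39 ≈ 87.974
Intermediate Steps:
v(Y, P) = 8 + P + Y (v(Y, P) = (P + Y) + 8 = 8 + P + Y)
x(G, V) = 1/(G + V)
t(z, h) = -7 + z + 2*h (t(z, h) = -9 + ((z + h) + (8 - 6 + h)) = -9 + ((h + z) + (2 + h)) = -9 + (2 + z + 2*h) = -7 + z + 2*h)
1/(1/(t(75, U) + x(5, -44))) = 1/(1/((-7 + 75 + 2*10) + 1/(5 - 44))) = 1/(1/((-7 + 75 + 20) + 1/(-39))) = 1/(1/(88 - 1/39)) = 1/(1/(3431/39)) = 1/(39/3431) = 3431/39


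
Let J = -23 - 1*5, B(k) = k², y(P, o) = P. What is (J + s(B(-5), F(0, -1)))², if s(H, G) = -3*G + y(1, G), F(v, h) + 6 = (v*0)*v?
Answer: 81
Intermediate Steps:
F(v, h) = -6 (F(v, h) = -6 + (v*0)*v = -6 + 0*v = -6 + 0 = -6)
s(H, G) = 1 - 3*G (s(H, G) = -3*G + 1 = 1 - 3*G)
J = -28 (J = -23 - 5 = -28)
(J + s(B(-5), F(0, -1)))² = (-28 + (1 - 3*(-6)))² = (-28 + (1 + 18))² = (-28 + 19)² = (-9)² = 81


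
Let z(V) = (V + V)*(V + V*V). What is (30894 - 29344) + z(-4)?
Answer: 1454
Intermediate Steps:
z(V) = 2*V*(V + V²) (z(V) = (2*V)*(V + V²) = 2*V*(V + V²))
(30894 - 29344) + z(-4) = (30894 - 29344) + 2*(-4)²*(1 - 4) = 1550 + 2*16*(-3) = 1550 - 96 = 1454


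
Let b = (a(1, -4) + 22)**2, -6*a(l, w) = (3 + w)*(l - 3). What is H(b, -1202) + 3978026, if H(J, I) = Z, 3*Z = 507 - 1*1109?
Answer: 11933476/3 ≈ 3.9778e+6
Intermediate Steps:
a(l, w) = -(-3 + l)*(3 + w)/6 (a(l, w) = -(3 + w)*(l - 3)/6 = -(3 + w)*(-3 + l)/6 = -(-3 + l)*(3 + w)/6)
Z = -602/3 (Z = (507 - 1*1109)/3 = (507 - 1109)/3 = (1/3)*(-602) = -602/3 ≈ -200.67)
b = 4225/9 (b = ((3/2 + (1/2)*(-4) - 1/2*1 - 1/6*1*(-4)) + 22)**2 = ((3/2 - 2 - 1/2 + 2/3) + 22)**2 = (-1/3 + 22)**2 = (65/3)**2 = 4225/9 ≈ 469.44)
H(J, I) = -602/3
H(b, -1202) + 3978026 = -602/3 + 3978026 = 11933476/3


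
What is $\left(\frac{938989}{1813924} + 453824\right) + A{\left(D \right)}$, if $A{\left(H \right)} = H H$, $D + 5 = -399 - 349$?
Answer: $\frac{1851714417681}{1813924} \approx 1.0208 \cdot 10^{6}$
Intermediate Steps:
$D = -753$ ($D = -5 - 748 = -753$)
$A{\left(H \right)} = H^{2}$
$\left(\frac{938989}{1813924} + 453824\right) + A{\left(D \right)} = \left(\frac{938989}{1813924} + 453824\right) + \left(-753\right)^{2} = \left(938989 \cdot \frac{1}{1813924} + 453824\right) + 567009 = \left(\frac{938989}{1813924} + 453824\right) + 567009 = \frac{823203184365}{1813924} + 567009 = \frac{1851714417681}{1813924}$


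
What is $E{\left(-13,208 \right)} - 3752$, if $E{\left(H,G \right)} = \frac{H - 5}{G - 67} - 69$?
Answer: $- \frac{179593}{47} \approx -3821.1$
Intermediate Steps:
$E{\left(H,G \right)} = -69 + \frac{-5 + H}{-67 + G}$ ($E{\left(H,G \right)} = \frac{-5 + H}{-67 + G} - 69 = -69 + \frac{-5 + H}{-67 + G}$)
$E{\left(-13,208 \right)} - 3752 = \frac{4618 - 13 - 14352}{-67 + 208} - 3752 = \frac{4618 - 13 - 14352}{141} - 3752 = \frac{1}{141} \left(-9747\right) - 3752 = - \frac{3249}{47} - 3752 = - \frac{179593}{47}$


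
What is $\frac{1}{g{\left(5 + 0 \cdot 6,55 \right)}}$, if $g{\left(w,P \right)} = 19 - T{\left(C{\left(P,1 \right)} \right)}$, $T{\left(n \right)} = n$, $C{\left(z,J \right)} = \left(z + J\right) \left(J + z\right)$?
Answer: $- \frac{1}{3117} \approx -0.00032082$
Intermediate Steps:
$C{\left(z,J \right)} = \left(J + z\right)^{2}$ ($C{\left(z,J \right)} = \left(J + z\right) \left(J + z\right) = \left(J + z\right)^{2}$)
$g{\left(w,P \right)} = 19 - \left(1 + P\right)^{2}$
$\frac{1}{g{\left(5 + 0 \cdot 6,55 \right)}} = \frac{1}{19 - \left(1 + 55\right)^{2}} = \frac{1}{19 - 56^{2}} = \frac{1}{19 - 3136} = \frac{1}{-3117} = - \frac{1}{3117}$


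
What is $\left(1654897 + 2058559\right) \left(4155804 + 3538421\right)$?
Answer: $28572165991600$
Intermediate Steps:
$\left(1654897 + 2058559\right) \left(4155804 + 3538421\right) = 3713456 \cdot 7694225 = 28572165991600$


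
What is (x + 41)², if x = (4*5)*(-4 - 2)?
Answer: 6241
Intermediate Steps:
x = -120 (x = 20*(-6) = -120)
(x + 41)² = (-120 + 41)² = (-79)² = 6241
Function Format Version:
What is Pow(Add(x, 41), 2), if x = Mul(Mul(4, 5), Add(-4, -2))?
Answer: 6241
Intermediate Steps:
x = -120 (x = Mul(20, -6) = -120)
Pow(Add(x, 41), 2) = Pow(Add(-120, 41), 2) = Pow(-79, 2) = 6241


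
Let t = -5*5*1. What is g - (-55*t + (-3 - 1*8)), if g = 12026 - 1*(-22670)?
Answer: 33332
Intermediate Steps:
t = -25 (t = -25*1 = -25)
g = 34696 (g = 12026 + 22670 = 34696)
g - (-55*t + (-3 - 1*8)) = 34696 - (-55*(-25) + (-3 - 1*8)) = 34696 - (1375 + (-3 - 8)) = 34696 - (1375 - 11) = 34696 - 1*1364 = 34696 - 1364 = 33332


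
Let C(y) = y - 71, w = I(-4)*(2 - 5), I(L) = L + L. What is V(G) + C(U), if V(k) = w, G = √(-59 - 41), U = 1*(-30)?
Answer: -77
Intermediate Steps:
U = -30
I(L) = 2*L
G = 10*I (G = √(-100) = 10*I ≈ 10.0*I)
w = 24 (w = (2*(-4))*(2 - 5) = -8*(-3) = 24)
C(y) = -71 + y
V(k) = 24
V(G) + C(U) = 24 + (-71 - 30) = 24 - 101 = -77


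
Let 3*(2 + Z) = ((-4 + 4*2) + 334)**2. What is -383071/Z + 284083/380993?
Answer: -405389034755/43523878334 ≈ -9.3142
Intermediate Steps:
Z = 114238/3 (Z = -2 + ((-4 + 4*2) + 334)**2/3 = -2 + ((-4 + 8) + 334)**2/3 = -2 + (4 + 334)**2/3 = -2 + (1/3)*338**2 = -2 + (1/3)*114244 = -2 + 114244/3 = 114238/3 ≈ 38079.)
-383071/Z + 284083/380993 = -383071/114238/3 + 284083/380993 = -383071*3/114238 + 284083*(1/380993) = -1149213/114238 + 284083/380993 = -405389034755/43523878334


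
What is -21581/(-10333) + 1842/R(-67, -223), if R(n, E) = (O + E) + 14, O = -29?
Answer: -6948554/1229627 ≈ -5.6509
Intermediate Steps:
R(n, E) = -15 + E (R(n, E) = (-29 + E) + 14 = -15 + E)
-21581/(-10333) + 1842/R(-67, -223) = -21581/(-10333) + 1842/(-15 - 223) = -21581*(-1/10333) + 1842/(-238) = 21581/10333 + 1842*(-1/238) = 21581/10333 - 921/119 = -6948554/1229627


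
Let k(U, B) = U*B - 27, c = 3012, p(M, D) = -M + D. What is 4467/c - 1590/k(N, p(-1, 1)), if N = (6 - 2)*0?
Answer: 545521/9036 ≈ 60.372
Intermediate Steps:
p(M, D) = D - M
N = 0 (N = 4*0 = 0)
k(U, B) = -27 + B*U (k(U, B) = B*U - 27 = -27 + B*U)
4467/c - 1590/k(N, p(-1, 1)) = 4467/3012 - 1590/(-27 + (1 - 1*(-1))*0) = 4467*(1/3012) - 1590/(-27 + (1 + 1)*0) = 1489/1004 - 1590/(-27 + 2*0) = 1489/1004 - 1590/(-27 + 0) = 1489/1004 - 1590/(-27) = 1489/1004 - 1590*(-1/27) = 1489/1004 + 530/9 = 545521/9036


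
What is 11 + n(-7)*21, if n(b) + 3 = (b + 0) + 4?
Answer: -115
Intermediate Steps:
n(b) = 1 + b (n(b) = -3 + ((b + 0) + 4) = -3 + (b + 4) = -3 + (4 + b) = 1 + b)
11 + n(-7)*21 = 11 + (1 - 7)*21 = 11 - 6*21 = 11 - 126 = -115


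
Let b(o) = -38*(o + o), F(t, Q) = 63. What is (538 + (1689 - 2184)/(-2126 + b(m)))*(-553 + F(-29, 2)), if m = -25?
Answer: -29910335/113 ≈ -2.6469e+5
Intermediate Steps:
b(o) = -76*o
(538 + (1689 - 2184)/(-2126 + b(m)))*(-553 + F(-29, 2)) = (538 + (1689 - 2184)/(-2126 - 76*(-25)))*(-553 + 63) = (538 - 495/(-2126 + 1900))*(-490) = (538 - 495/(-226))*(-490) = (538 - 495*(-1/226))*(-490) = (538 + 495/226)*(-490) = (122083/226)*(-490) = -29910335/113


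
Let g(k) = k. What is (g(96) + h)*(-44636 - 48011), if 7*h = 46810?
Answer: -4399064854/7 ≈ -6.2844e+8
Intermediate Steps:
h = 46810/7 (h = (1/7)*46810 = 46810/7 ≈ 6687.1)
(g(96) + h)*(-44636 - 48011) = (96 + 46810/7)*(-44636 - 48011) = (47482/7)*(-92647) = -4399064854/7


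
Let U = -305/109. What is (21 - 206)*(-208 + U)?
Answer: 4250745/109 ≈ 38998.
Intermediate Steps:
U = -305/109 (U = -305*1/109 = -305/109 ≈ -2.7982)
(21 - 206)*(-208 + U) = (21 - 206)*(-208 - 305/109) = -185*(-22977/109) = 4250745/109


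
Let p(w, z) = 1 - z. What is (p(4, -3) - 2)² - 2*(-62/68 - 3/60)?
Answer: 1007/170 ≈ 5.9235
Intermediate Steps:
(p(4, -3) - 2)² - 2*(-62/68 - 3/60) = ((1 - 1*(-3)) - 2)² - 2*(-62/68 - 3/60) = ((1 + 3) - 2)² - 2*(-62*1/68 - 3*1/60) = (4 - 2)² - 2*(-31/34 - 1/20) = 2² - 2*(-327/340) = 4 + 327/170 = 1007/170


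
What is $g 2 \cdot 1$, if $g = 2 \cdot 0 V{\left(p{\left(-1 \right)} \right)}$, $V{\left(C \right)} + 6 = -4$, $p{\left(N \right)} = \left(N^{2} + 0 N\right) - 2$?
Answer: $0$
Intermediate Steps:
$p{\left(N \right)} = -2 + N^{2}$ ($p{\left(N \right)} = \left(N^{2} + 0\right) - 2 = N^{2} - 2 = -2 + N^{2}$)
$V{\left(C \right)} = -10$ ($V{\left(C \right)} = -6 - 4 = -10$)
$g = 0$ ($g = 2 \cdot 0 \left(-10\right) = 0 \left(-10\right) = 0$)
$g 2 \cdot 1 = 0 \cdot 2 \cdot 1 = 0 \cdot 2 = 0$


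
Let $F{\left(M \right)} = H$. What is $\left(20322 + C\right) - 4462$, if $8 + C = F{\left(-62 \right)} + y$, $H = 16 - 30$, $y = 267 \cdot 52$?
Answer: $29722$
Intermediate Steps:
$y = 13884$
$H = -14$ ($H = 16 - 30 = -14$)
$F{\left(M \right)} = -14$
$C = 13862$ ($C = -8 + \left(-14 + 13884\right) = -8 + 13870 = 13862$)
$\left(20322 + C\right) - 4462 = \left(20322 + 13862\right) - 4462 = 34184 - 4462 = 29722$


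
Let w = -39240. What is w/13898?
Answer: -19620/6949 ≈ -2.8234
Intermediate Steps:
w/13898 = -39240/13898 = -39240*1/13898 = -19620/6949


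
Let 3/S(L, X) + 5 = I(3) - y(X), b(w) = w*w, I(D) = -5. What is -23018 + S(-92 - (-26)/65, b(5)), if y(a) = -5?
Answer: -115093/5 ≈ -23019.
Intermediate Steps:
b(w) = w**2
S(L, X) = -3/5 (S(L, X) = 3/(-5 + (-5 - 1*(-5))) = 3/(-5 + (-5 + 5)) = 3/(-5 + 0) = 3/(-5) = 3*(-1/5) = -3/5)
-23018 + S(-92 - (-26)/65, b(5)) = -23018 - 3/5 = -115093/5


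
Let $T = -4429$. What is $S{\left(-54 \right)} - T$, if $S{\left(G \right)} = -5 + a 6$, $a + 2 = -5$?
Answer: $4382$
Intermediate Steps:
$a = -7$ ($a = -2 - 5 = -7$)
$S{\left(G \right)} = -47$ ($S{\left(G \right)} = -5 - 42 = -47$)
$S{\left(-54 \right)} - T = -47 - -4429 = -47 + 4429 = 4382$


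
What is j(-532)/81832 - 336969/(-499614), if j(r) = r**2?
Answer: 7040733331/1703517202 ≈ 4.1331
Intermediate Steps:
j(-532)/81832 - 336969/(-499614) = (-532)**2/81832 - 336969/(-499614) = 283024*(1/81832) - 336969*(-1/499614) = 35378/10229 + 112323/166538 = 7040733331/1703517202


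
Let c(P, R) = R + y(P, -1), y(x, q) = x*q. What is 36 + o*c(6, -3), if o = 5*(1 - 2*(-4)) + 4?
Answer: -405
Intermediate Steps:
y(x, q) = q*x
c(P, R) = R - P
o = 49 (o = 5*(1 + 8) + 4 = 5*9 + 4 = 45 + 4 = 49)
36 + o*c(6, -3) = 36 + 49*(-3 - 1*6) = 36 + 49*(-3 - 6) = 36 + 49*(-9) = 36 - 441 = -405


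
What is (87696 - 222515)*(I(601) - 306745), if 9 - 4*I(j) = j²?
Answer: 53528940217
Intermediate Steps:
I(j) = 9/4 - j²/4
(87696 - 222515)*(I(601) - 306745) = (87696 - 222515)*((9/4 - ¼*601²) - 306745) = -134819*((9/4 - ¼*361201) - 306745) = -134819*((9/4 - 361201/4) - 306745) = -134819*(-90298 - 306745) = -134819*(-397043) = 53528940217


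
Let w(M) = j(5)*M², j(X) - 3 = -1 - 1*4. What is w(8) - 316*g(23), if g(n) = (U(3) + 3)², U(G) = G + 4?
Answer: -31728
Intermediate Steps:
j(X) = -2 (j(X) = 3 + (-1 - 1*4) = 3 + (-1 - 4) = 3 - 5 = -2)
U(G) = 4 + G
w(M) = -2*M²
g(n) = 100 (g(n) = ((4 + 3) + 3)² = (7 + 3)² = 10² = 100)
w(8) - 316*g(23) = -2*8² - 316*100 = -2*64 - 31600 = -128 - 31600 = -31728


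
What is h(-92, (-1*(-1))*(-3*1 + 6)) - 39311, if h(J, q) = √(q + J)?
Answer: -39311 + I*√89 ≈ -39311.0 + 9.434*I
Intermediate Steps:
h(J, q) = √(J + q)
h(-92, (-1*(-1))*(-3*1 + 6)) - 39311 = √(-92 + (-1*(-1))*(-3*1 + 6)) - 39311 = √(-92 + 1*(-3 + 6)) - 39311 = √(-92 + 1*3) - 39311 = √(-92 + 3) - 39311 = √(-89) - 39311 = I*√89 - 39311 = -39311 + I*√89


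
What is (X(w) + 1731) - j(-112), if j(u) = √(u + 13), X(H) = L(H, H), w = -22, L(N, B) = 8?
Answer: 1739 - 3*I*√11 ≈ 1739.0 - 9.9499*I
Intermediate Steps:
X(H) = 8
j(u) = √(13 + u)
(X(w) + 1731) - j(-112) = (8 + 1731) - √(13 - 112) = 1739 - √(-99) = 1739 - 3*I*√11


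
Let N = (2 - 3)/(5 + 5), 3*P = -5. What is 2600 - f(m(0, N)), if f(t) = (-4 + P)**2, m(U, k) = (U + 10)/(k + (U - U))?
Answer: 23111/9 ≈ 2567.9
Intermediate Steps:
P = -5/3 (P = (1/3)*(-5) = -5/3 ≈ -1.6667)
N = -1/10 ≈ -0.10000
m(U, k) = (10 + U)/k (m(U, k) = (10 + U)/(k + 0) = (10 + U)/k)
f(t) = 289/9 (f(t) = (-4 - 5/3)**2 = (-17/3)**2 = 289/9)
2600 - f(m(0, N)) = 2600 - 1*289/9 = 2600 - 289/9 = 23111/9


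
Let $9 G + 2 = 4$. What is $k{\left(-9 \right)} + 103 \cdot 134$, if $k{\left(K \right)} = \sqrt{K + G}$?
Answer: $13802 + \frac{i \sqrt{79}}{3} \approx 13802.0 + 2.9627 i$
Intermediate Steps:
$G = \frac{2}{9}$ ($G = - \frac{2}{9} + \frac{1}{9} \cdot 4 = - \frac{2}{9} + \frac{4}{9} = \frac{2}{9} \approx 0.22222$)
$k{\left(K \right)} = \sqrt{\frac{2}{9} + K}$ ($k{\left(K \right)} = \sqrt{K + \frac{2}{9}} = \sqrt{\frac{2}{9} + K}$)
$k{\left(-9 \right)} + 103 \cdot 134 = \frac{\sqrt{2 + 9 \left(-9\right)}}{3} + 103 \cdot 134 = \frac{\sqrt{2 - 81}}{3} + 13802 = \frac{\sqrt{-79}}{3} + 13802 = \frac{i \sqrt{79}}{3} + 13802 = 13802 + \frac{i \sqrt{79}}{3}$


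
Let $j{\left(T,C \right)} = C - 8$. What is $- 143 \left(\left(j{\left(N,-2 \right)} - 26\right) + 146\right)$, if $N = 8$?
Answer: $-15730$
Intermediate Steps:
$j{\left(T,C \right)} = -8 + C$
$- 143 \left(\left(j{\left(N,-2 \right)} - 26\right) + 146\right) = - 143 \left(\left(\left(-8 - 2\right) - 26\right) + 146\right) = - 143 \left(\left(-10 - 26\right) + 146\right) = - 143 \left(-36 + 146\right) = \left(-143\right) 110 = -15730$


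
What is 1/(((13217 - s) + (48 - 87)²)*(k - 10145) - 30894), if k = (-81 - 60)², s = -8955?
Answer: 1/230644154 ≈ 4.3357e-9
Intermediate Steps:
k = 19881 (k = (-141)² = 19881)
1/(((13217 - s) + (48 - 87)²)*(k - 10145) - 30894) = 1/(((13217 - 1*(-8955)) + (48 - 87)²)*(19881 - 10145) - 30894) = 1/(((13217 + 8955) + (-39)²)*9736 - 30894) = 1/((22172 + 1521)*9736 - 30894) = 1/(23693*9736 - 30894) = 1/(230675048 - 30894) = 1/230644154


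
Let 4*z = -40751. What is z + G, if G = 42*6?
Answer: -39743/4 ≈ -9935.8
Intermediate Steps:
G = 252
z = -40751/4 (z = (¼)*(-40751) = -40751/4 ≈ -10188.)
z + G = -40751/4 + 252 = -39743/4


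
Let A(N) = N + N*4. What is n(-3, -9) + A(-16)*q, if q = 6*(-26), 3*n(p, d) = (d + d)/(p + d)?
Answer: 24961/2 ≈ 12481.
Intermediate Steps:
A(N) = 5*N (A(N) = N + 4*N = 5*N)
n(p, d) = 2*d/(3*(d + p)) (n(p, d) = ((d + d)/(p + d))/3 = ((2*d)/(d + p))/3 = (2*d/(d + p))/3 = 2*d/(3*(d + p)))
q = -156
n(-3, -9) + A(-16)*q = (⅔)*(-9)/(-9 - 3) + (5*(-16))*(-156) = (⅔)*(-9)/(-12) - 80*(-156) = (⅔)*(-9)*(-1/12) + 12480 = ½ + 12480 = 24961/2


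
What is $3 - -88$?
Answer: $91$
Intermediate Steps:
$3 - -88 = 3 + 88 = 91$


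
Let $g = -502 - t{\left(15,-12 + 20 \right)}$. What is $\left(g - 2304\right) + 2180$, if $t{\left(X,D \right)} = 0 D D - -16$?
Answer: $-642$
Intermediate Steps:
$t{\left(X,D \right)} = 16$ ($t{\left(X,D \right)} = 0 D + 16 = 0 + 16 = 16$)
$g = -518$ ($g = -502 - 16 = -518$)
$\left(g - 2304\right) + 2180 = \left(-518 - 2304\right) + 2180 = -2822 + 2180 = -642$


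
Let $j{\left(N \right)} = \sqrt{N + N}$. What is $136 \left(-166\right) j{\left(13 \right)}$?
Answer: $- 22576 \sqrt{26} \approx -1.1512 \cdot 10^{5}$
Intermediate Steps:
$j{\left(N \right)} = \sqrt{2} \sqrt{N}$ ($j{\left(N \right)} = \sqrt{2 N} = \sqrt{2} \sqrt{N}$)
$136 \left(-166\right) j{\left(13 \right)} = 136 \left(-166\right) \sqrt{2} \sqrt{13} = - 22576 \sqrt{26}$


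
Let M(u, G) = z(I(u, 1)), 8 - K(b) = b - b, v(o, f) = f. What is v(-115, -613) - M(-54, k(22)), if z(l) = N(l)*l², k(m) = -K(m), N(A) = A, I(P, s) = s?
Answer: -614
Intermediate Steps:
K(b) = 8 (K(b) = 8 - (b - b) = 8 - 1*0 = 8 + 0 = 8)
k(m) = -8 (k(m) = -1*8 = -8)
z(l) = l³ (z(l) = l*l² = l³)
M(u, G) = 1 (M(u, G) = 1³ = 1)
v(-115, -613) - M(-54, k(22)) = -613 - 1*1 = -613 - 1 = -614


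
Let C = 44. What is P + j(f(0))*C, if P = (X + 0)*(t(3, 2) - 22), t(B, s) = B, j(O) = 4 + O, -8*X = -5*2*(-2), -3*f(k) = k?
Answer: 447/2 ≈ 223.50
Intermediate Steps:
f(k) = -k/3
X = -5/2 (X = -(-5*2)*(-2)/8 = -(-5)*(-2)/4 = -⅛*20 = -5/2 ≈ -2.5000)
P = 95/2 (P = (-5/2 + 0)*(3 - 22) = -5/2*(-19) = 95/2 ≈ 47.500)
P + j(f(0))*C = 95/2 + (4 - ⅓*0)*44 = 95/2 + (4 + 0)*44 = 95/2 + 4*44 = 95/2 + 176 = 447/2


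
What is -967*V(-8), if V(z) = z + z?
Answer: 15472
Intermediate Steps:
V(z) = 2*z
-967*V(-8) = -1934*(-8) = -967*(-16) = 15472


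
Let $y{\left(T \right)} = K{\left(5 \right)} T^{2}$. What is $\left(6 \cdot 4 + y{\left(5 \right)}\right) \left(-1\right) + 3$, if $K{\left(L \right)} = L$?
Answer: $-146$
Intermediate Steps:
$y{\left(T \right)} = 5 T^{2}$
$\left(6 \cdot 4 + y{\left(5 \right)}\right) \left(-1\right) + 3 = \left(6 \cdot 4 + 5 \cdot 5^{2}\right) \left(-1\right) + 3 = \left(24 + 5 \cdot 25\right) \left(-1\right) + 3 = \left(24 + 125\right) \left(-1\right) + 3 = 149 \left(-1\right) + 3 = -149 + 3 = -146$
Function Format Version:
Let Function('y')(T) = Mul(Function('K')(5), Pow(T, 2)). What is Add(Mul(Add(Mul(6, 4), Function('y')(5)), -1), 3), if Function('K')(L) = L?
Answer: -146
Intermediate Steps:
Function('y')(T) = Mul(5, Pow(T, 2))
Add(Mul(Add(Mul(6, 4), Function('y')(5)), -1), 3) = Add(Mul(Add(Mul(6, 4), Mul(5, Pow(5, 2))), -1), 3) = Add(Mul(Add(24, Mul(5, 25)), -1), 3) = Add(Mul(Add(24, 125), -1), 3) = Add(Mul(149, -1), 3) = Add(-149, 3) = -146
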